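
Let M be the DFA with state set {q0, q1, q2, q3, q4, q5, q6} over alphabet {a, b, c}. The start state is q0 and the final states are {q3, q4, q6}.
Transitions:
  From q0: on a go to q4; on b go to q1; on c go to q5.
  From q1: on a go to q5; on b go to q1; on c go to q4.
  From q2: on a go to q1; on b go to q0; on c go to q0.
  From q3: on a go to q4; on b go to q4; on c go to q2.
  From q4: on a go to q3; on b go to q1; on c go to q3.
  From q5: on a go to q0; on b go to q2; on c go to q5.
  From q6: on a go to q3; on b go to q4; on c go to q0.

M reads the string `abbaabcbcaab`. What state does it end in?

q0 --a--> q4
q4 --b--> q1
q1 --b--> q1
q1 --a--> q5
q5 --a--> q0
q0 --b--> q1
q1 --c--> q4
q4 --b--> q1
q1 --c--> q4
q4 --a--> q3
q3 --a--> q4
q4 --b--> q1

q1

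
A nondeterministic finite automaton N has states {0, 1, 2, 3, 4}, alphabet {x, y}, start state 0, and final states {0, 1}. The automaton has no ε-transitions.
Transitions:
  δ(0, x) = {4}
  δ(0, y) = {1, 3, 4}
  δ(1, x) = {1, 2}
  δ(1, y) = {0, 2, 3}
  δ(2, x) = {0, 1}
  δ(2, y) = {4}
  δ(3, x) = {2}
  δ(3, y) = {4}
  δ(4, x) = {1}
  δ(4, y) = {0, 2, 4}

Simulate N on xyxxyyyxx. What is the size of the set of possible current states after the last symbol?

4

Start: {0}
read x: {4}
read y: {0, 2, 4}
read x: {0, 1, 4}
read x: {1, 2, 4}
read y: {0, 2, 3, 4}
read y: {0, 1, 2, 3, 4}
read y: {0, 1, 2, 3, 4}
read x: {0, 1, 2, 4}
read x: {0, 1, 2, 4}
Final reachable set {0, 1, 2, 4} has 4 states.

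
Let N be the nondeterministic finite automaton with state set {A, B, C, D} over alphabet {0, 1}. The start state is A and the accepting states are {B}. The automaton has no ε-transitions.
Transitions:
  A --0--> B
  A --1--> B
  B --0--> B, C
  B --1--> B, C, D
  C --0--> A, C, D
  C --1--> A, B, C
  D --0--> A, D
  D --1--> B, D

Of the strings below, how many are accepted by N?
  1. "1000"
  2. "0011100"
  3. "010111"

"1000": accepted
"0011100": accepted
"010111": accepted

3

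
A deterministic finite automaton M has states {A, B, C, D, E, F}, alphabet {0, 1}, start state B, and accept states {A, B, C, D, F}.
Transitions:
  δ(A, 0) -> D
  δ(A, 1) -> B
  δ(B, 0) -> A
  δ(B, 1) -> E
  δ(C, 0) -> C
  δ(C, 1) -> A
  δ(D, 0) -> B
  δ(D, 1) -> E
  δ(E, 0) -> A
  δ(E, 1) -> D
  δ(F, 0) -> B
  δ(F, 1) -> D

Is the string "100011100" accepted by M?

accepted

B --1--> E
E --0--> A
A --0--> D
D --0--> B
B --1--> E
E --1--> D
D --1--> E
E --0--> A
A --0--> D
End in state D, which is an accepting state.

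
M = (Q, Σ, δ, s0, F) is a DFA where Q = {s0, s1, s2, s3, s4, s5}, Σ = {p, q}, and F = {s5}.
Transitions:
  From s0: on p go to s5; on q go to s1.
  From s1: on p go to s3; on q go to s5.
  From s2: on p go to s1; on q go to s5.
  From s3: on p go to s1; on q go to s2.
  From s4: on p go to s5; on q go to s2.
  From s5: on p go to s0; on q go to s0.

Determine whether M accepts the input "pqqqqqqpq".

s0 --p--> s5
s5 --q--> s0
s0 --q--> s1
s1 --q--> s5
s5 --q--> s0
s0 --q--> s1
s1 --q--> s5
s5 --p--> s0
s0 --q--> s1
End in state s1, which is not an accepting state.

rejected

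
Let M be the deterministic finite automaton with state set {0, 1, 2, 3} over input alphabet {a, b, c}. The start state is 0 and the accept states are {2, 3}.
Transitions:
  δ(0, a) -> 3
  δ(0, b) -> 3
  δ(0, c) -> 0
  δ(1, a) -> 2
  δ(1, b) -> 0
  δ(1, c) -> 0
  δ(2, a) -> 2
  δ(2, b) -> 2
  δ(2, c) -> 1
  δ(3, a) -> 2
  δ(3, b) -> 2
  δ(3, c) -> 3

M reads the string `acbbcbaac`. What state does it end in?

0 --a--> 3
3 --c--> 3
3 --b--> 2
2 --b--> 2
2 --c--> 1
1 --b--> 0
0 --a--> 3
3 --a--> 2
2 --c--> 1

1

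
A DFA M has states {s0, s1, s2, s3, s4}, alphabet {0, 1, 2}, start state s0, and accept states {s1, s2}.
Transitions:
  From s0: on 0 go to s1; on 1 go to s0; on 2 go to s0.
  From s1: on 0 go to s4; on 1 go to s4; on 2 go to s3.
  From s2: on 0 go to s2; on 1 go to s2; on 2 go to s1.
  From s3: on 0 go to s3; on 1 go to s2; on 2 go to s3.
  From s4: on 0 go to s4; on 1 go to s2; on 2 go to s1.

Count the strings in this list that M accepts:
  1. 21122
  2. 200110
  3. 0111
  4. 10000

2

21122: rejected
200110: accepted
0111: accepted
10000: rejected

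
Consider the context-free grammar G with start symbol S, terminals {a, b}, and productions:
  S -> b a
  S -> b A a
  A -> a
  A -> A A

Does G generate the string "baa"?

S ⇒ bAa ⇒ baa

yes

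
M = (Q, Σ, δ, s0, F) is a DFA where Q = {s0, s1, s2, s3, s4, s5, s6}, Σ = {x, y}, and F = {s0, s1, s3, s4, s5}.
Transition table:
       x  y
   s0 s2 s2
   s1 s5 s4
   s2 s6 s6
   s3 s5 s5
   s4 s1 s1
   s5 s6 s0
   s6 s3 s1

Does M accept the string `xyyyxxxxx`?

s0 --x--> s2
s2 --y--> s6
s6 --y--> s1
s1 --y--> s4
s4 --x--> s1
s1 --x--> s5
s5 --x--> s6
s6 --x--> s3
s3 --x--> s5
End in state s5, which is an accepting state.

accepted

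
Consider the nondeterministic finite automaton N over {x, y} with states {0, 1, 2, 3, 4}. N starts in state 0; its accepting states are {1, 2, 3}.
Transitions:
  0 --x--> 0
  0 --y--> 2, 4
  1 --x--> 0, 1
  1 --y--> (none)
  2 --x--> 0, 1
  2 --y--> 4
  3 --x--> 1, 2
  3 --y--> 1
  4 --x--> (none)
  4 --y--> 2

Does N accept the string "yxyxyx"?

Start: {0}
read y: {2, 4}
read x: {0, 1}
read y: {2, 4}
read x: {0, 1}
read y: {2, 4}
read x: {0, 1}
Reachable ∩ accepting = {1} — nonempty.

accepted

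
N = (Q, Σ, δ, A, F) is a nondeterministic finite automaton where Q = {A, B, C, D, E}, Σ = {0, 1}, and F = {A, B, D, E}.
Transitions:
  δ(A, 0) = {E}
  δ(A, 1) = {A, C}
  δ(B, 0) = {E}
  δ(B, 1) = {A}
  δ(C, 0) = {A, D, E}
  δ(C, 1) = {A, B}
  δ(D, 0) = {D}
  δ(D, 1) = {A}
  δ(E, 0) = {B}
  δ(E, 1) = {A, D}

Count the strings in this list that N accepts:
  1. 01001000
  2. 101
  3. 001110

01001000: accepted
101: accepted
001110: accepted

3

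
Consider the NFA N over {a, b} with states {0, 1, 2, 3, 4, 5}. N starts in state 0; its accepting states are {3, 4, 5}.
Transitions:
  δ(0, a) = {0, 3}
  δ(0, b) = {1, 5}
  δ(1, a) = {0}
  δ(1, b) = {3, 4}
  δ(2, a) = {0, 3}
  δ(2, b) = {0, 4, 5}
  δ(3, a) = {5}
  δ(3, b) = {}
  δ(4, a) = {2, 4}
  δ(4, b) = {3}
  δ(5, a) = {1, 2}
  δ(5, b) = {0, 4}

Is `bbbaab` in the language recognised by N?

accepted

Start: {0}
read b: {1, 5}
read b: {0, 3, 4}
read b: {1, 3, 5}
read a: {0, 1, 2, 5}
read a: {0, 1, 2, 3}
read b: {0, 1, 3, 4, 5}
Reachable ∩ accepting = {3, 4, 5} — nonempty.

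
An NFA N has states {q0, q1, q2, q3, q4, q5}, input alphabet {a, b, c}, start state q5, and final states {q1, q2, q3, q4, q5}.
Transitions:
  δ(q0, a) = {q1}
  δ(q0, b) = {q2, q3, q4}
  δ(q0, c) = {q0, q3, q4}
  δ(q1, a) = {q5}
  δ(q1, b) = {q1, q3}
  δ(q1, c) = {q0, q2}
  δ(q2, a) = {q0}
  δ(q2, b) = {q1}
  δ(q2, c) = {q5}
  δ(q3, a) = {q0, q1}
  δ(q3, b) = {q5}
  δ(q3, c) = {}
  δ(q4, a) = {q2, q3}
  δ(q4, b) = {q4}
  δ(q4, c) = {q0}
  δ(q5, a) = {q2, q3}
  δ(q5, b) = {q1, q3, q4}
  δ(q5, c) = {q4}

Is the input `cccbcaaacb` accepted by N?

Start: {q5}
read c: {q4}
read c: {q0}
read c: {q0, q3, q4}
read b: {q2, q3, q4, q5}
read c: {q0, q4, q5}
read a: {q1, q2, q3}
read a: {q0, q1, q5}
read a: {q1, q2, q3, q5}
read c: {q0, q2, q4, q5}
read b: {q1, q2, q3, q4}
Reachable ∩ accepting = {q1, q2, q3, q4} — nonempty.

accepted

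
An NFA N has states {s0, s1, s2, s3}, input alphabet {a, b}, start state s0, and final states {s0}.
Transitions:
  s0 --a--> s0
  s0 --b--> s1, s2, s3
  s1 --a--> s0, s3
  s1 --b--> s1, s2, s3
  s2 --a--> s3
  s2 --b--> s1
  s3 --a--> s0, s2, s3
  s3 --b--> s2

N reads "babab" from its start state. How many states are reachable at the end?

Start: {s0}
read b: {s1, s2, s3}
read a: {s0, s2, s3}
read b: {s1, s2, s3}
read a: {s0, s2, s3}
read b: {s1, s2, s3}
Final reachable set {s1, s2, s3} has 3 states.

3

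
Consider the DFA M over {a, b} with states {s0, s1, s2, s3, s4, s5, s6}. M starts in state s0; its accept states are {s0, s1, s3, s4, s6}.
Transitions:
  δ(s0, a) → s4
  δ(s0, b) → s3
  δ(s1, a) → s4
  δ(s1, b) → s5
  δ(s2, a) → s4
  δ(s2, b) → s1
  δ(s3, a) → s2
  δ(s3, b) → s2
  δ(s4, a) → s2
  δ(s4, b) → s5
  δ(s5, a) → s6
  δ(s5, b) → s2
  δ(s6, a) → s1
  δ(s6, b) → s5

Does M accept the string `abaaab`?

s0 --a--> s4
s4 --b--> s5
s5 --a--> s6
s6 --a--> s1
s1 --a--> s4
s4 --b--> s5
End in state s5, which is not an accepting state.

rejected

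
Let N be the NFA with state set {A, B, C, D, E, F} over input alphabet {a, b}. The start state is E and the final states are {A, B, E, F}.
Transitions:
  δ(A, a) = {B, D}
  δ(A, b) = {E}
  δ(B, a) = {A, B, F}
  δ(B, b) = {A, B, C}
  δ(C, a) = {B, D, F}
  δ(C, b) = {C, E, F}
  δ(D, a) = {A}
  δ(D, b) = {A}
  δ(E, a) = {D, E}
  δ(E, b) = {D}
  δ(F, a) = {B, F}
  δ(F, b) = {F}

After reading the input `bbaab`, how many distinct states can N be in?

5

Start: {E}
read b: {D}
read b: {A}
read a: {B, D}
read a: {A, B, F}
read b: {A, B, C, E, F}
Final reachable set {A, B, C, E, F} has 5 states.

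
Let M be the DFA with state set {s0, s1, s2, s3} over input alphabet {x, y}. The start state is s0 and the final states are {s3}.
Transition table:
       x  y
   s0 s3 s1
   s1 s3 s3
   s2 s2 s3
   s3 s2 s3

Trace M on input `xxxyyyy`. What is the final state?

s3

s0 --x--> s3
s3 --x--> s2
s2 --x--> s2
s2 --y--> s3
s3 --y--> s3
s3 --y--> s3
s3 --y--> s3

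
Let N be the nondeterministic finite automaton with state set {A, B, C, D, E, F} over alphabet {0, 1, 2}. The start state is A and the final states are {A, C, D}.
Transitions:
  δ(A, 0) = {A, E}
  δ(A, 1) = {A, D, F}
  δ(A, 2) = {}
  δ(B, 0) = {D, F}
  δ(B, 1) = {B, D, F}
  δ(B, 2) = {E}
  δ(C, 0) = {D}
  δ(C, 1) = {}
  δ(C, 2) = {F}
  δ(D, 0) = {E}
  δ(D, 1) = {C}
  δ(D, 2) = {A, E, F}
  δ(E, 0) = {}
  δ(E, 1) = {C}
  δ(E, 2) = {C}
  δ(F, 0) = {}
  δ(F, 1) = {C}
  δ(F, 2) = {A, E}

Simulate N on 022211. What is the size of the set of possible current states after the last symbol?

4

Start: {A}
read 0: {A, E}
read 2: {C}
read 2: {F}
read 2: {A, E}
read 1: {A, C, D, F}
read 1: {A, C, D, F}
Final reachable set {A, C, D, F} has 4 states.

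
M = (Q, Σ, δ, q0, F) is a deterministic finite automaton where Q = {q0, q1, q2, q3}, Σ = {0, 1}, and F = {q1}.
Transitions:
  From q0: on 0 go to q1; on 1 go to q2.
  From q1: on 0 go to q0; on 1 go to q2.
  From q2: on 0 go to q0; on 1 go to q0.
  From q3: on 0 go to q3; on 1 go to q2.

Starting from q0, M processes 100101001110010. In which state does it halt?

q0

q0 --1--> q2
q2 --0--> q0
q0 --0--> q1
q1 --1--> q2
q2 --0--> q0
q0 --1--> q2
q2 --0--> q0
q0 --0--> q1
q1 --1--> q2
q2 --1--> q0
q0 --1--> q2
q2 --0--> q0
q0 --0--> q1
q1 --1--> q2
q2 --0--> q0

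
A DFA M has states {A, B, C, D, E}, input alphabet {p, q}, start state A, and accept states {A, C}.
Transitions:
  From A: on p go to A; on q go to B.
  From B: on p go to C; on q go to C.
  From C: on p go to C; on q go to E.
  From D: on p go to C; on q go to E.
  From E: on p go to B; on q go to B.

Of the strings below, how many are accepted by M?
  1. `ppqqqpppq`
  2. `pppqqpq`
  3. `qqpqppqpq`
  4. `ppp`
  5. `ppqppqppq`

`ppqqqpppq`: rejected
`pppqqpq`: rejected
`qqpqppqpq`: accepted
`ppp`: accepted
`ppqppqppq`: rejected

2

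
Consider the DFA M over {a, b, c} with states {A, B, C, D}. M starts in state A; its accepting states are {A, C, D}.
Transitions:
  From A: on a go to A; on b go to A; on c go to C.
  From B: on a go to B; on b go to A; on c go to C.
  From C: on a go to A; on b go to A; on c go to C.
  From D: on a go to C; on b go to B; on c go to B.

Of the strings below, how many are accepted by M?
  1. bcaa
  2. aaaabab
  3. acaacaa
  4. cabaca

4

bcaa: accepted
aaaabab: accepted
acaacaa: accepted
cabaca: accepted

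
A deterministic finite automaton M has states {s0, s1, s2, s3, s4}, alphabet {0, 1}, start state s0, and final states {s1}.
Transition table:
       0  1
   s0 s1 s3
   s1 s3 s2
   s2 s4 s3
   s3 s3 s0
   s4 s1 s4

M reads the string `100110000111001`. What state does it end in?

s0

s0 --1--> s3
s3 --0--> s3
s3 --0--> s3
s3 --1--> s0
s0 --1--> s3
s3 --0--> s3
s3 --0--> s3
s3 --0--> s3
s3 --0--> s3
s3 --1--> s0
s0 --1--> s3
s3 --1--> s0
s0 --0--> s1
s1 --0--> s3
s3 --1--> s0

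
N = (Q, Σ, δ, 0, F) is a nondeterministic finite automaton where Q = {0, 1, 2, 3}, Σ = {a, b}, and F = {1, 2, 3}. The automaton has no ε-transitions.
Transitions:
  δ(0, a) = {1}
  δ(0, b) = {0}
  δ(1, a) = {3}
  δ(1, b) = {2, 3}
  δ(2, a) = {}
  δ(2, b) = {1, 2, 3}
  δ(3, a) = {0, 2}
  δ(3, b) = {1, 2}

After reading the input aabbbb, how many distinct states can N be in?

3

Start: {0}
read a: {1}
read a: {3}
read b: {1, 2}
read b: {1, 2, 3}
read b: {1, 2, 3}
read b: {1, 2, 3}
Final reachable set {1, 2, 3} has 3 states.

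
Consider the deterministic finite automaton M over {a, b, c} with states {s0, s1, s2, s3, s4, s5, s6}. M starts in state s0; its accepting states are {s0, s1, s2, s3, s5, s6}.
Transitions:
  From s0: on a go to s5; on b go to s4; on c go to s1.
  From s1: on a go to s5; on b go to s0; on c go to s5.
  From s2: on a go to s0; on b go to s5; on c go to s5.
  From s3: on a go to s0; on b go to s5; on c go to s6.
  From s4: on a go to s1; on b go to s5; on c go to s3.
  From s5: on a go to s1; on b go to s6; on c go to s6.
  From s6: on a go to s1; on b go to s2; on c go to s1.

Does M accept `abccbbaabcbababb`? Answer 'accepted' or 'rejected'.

rejected

s0 --a--> s5
s5 --b--> s6
s6 --c--> s1
s1 --c--> s5
s5 --b--> s6
s6 --b--> s2
s2 --a--> s0
s0 --a--> s5
s5 --b--> s6
s6 --c--> s1
s1 --b--> s0
s0 --a--> s5
s5 --b--> s6
s6 --a--> s1
s1 --b--> s0
s0 --b--> s4
End in state s4, which is not an accepting state.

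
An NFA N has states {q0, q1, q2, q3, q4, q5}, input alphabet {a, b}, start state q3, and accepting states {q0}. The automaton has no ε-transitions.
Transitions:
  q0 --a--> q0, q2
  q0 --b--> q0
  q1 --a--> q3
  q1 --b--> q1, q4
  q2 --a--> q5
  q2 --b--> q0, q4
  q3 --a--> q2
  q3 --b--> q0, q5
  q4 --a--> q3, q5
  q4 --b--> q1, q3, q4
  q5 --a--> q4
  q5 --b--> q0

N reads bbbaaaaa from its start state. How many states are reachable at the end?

5

Start: {q3}
read b: {q0, q5}
read b: {q0}
read b: {q0}
read a: {q0, q2}
read a: {q0, q2, q5}
read a: {q0, q2, q4, q5}
read a: {q0, q2, q3, q4, q5}
read a: {q0, q2, q3, q4, q5}
Final reachable set {q0, q2, q3, q4, q5} has 5 states.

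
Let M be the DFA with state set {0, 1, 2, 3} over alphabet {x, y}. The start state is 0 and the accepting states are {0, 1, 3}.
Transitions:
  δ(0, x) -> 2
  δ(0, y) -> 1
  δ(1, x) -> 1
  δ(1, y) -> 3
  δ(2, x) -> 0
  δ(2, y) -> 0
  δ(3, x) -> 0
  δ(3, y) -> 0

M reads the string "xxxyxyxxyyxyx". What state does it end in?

0 --x--> 2
2 --x--> 0
0 --x--> 2
2 --y--> 0
0 --x--> 2
2 --y--> 0
0 --x--> 2
2 --x--> 0
0 --y--> 1
1 --y--> 3
3 --x--> 0
0 --y--> 1
1 --x--> 1

1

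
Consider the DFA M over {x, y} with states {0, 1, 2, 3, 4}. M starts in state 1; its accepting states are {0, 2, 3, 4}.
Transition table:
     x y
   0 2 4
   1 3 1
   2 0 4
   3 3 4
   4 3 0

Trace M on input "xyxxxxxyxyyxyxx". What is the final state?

3

1 --x--> 3
3 --y--> 4
4 --x--> 3
3 --x--> 3
3 --x--> 3
3 --x--> 3
3 --x--> 3
3 --y--> 4
4 --x--> 3
3 --y--> 4
4 --y--> 0
0 --x--> 2
2 --y--> 4
4 --x--> 3
3 --x--> 3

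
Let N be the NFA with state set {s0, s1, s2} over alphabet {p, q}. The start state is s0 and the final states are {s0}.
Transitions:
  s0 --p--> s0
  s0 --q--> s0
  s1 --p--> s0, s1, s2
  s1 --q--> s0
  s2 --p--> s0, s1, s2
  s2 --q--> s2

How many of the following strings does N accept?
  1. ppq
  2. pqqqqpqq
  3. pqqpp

ppq: accepted
pqqqqpqq: accepted
pqqpp: accepted

3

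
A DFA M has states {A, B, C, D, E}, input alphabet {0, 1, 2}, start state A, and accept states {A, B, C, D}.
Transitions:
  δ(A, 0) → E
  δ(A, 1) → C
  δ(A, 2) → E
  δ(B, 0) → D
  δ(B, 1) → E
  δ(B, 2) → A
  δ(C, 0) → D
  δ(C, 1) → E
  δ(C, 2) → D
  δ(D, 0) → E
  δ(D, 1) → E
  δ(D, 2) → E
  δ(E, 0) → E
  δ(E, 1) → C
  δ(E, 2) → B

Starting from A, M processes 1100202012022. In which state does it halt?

A --1--> C
C --1--> E
E --0--> E
E --0--> E
E --2--> B
B --0--> D
D --2--> E
E --0--> E
E --1--> C
C --2--> D
D --0--> E
E --2--> B
B --2--> A

A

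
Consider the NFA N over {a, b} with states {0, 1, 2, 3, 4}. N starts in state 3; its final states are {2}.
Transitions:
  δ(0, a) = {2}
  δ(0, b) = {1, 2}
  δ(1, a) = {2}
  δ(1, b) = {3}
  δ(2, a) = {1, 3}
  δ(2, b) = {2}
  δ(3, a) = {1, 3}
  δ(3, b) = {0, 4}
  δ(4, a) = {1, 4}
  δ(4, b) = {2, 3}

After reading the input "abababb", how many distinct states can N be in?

5

Start: {3}
read a: {1, 3}
read b: {0, 3, 4}
read a: {1, 2, 3, 4}
read b: {0, 2, 3, 4}
read a: {1, 2, 3, 4}
read b: {0, 2, 3, 4}
read b: {0, 1, 2, 3, 4}
Final reachable set {0, 1, 2, 3, 4} has 5 states.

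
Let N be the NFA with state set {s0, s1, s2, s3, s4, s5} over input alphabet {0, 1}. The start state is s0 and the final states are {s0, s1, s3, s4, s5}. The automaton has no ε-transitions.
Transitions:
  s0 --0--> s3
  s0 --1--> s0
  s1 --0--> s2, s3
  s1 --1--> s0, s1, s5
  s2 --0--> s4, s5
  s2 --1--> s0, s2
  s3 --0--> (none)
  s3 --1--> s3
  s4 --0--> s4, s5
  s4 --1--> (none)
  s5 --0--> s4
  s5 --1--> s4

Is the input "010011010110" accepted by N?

rejected

Start: {s0}
read 0: {s3}
read 1: {s3}
read 0: {}
The reachable set is empty and stays empty for the remaining 9 symbols.
Reachable ∩ accepting = {} — empty.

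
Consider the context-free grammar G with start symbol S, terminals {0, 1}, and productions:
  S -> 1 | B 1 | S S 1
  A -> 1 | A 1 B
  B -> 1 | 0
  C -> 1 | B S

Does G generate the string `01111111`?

S ⇒ SS1 ⇒ SS1S1 ⇒ SS1S1S1 ⇒ B1S1S1S1 ⇒ 01S1S1S1 ⇒ 0111S1S1 ⇒ 011111S1 ⇒ 01111111

yes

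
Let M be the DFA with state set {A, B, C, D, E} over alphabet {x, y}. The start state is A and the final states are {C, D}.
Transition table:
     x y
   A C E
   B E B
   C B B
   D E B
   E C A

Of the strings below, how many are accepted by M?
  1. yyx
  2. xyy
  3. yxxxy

yyx: accepted
xyy: rejected
yxxxy: rejected

1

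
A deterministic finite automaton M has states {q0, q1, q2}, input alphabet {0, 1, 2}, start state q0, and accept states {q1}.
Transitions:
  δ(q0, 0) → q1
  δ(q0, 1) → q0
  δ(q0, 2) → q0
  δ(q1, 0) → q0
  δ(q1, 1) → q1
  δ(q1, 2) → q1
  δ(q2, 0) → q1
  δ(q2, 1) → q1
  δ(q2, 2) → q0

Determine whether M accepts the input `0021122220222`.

q0 --0--> q1
q1 --0--> q0
q0 --2--> q0
q0 --1--> q0
q0 --1--> q0
q0 --2--> q0
q0 --2--> q0
q0 --2--> q0
q0 --2--> q0
q0 --0--> q1
q1 --2--> q1
q1 --2--> q1
q1 --2--> q1
End in state q1, which is an accepting state.

accepted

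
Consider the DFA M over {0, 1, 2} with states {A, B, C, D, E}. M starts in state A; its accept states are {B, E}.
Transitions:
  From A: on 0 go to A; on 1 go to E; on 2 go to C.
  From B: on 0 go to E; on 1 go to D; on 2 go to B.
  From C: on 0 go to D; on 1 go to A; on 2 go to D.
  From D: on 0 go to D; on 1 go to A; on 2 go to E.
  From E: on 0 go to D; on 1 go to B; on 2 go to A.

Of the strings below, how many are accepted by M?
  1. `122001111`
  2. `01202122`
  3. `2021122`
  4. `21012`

0

`122001111`: rejected
`01202122`: rejected
`2021122`: rejected
`21012`: rejected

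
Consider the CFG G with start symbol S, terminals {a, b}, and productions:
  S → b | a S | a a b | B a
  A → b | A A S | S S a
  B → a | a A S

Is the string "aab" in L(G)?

yes

S ⇒ aab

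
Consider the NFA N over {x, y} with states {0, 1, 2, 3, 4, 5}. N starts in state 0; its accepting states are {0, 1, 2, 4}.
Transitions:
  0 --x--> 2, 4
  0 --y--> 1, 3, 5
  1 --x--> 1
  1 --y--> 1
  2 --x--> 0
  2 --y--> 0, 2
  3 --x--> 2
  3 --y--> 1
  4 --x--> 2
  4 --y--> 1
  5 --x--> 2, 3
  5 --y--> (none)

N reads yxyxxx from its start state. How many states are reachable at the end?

4

Start: {0}
read y: {1, 3, 5}
read x: {1, 2, 3}
read y: {0, 1, 2}
read x: {0, 1, 2, 4}
read x: {0, 1, 2, 4}
read x: {0, 1, 2, 4}
Final reachable set {0, 1, 2, 4} has 4 states.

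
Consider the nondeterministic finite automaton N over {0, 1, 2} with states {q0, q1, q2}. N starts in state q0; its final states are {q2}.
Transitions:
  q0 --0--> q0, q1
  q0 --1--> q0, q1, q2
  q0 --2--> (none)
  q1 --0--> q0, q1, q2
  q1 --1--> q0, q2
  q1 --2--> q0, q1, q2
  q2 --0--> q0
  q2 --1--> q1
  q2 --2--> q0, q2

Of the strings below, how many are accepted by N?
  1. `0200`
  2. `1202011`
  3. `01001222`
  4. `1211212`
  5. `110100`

5

`0200`: accepted
`1202011`: accepted
`01001222`: accepted
`1211212`: accepted
`110100`: accepted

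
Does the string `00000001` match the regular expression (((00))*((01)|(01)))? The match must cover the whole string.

yes

Split as 000000·01: ((00))* matches 000000 and ((01)|(01)) matches 01.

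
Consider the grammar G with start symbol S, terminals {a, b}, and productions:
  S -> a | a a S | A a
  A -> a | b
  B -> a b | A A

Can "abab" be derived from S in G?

no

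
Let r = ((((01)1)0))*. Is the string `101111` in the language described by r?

101111 cannot be split into zero or more pieces each matching (((01)1)0).

no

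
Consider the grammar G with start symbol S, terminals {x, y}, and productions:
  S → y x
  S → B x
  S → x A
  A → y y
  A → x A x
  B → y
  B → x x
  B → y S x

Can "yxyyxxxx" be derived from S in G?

no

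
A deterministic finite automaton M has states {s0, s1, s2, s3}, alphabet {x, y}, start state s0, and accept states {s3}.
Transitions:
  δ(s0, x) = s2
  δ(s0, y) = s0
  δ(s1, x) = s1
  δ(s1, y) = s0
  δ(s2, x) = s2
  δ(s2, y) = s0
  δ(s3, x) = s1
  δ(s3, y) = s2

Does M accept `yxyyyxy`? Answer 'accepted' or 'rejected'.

rejected

s0 --y--> s0
s0 --x--> s2
s2 --y--> s0
s0 --y--> s0
s0 --y--> s0
s0 --x--> s2
s2 --y--> s0
End in state s0, which is not an accepting state.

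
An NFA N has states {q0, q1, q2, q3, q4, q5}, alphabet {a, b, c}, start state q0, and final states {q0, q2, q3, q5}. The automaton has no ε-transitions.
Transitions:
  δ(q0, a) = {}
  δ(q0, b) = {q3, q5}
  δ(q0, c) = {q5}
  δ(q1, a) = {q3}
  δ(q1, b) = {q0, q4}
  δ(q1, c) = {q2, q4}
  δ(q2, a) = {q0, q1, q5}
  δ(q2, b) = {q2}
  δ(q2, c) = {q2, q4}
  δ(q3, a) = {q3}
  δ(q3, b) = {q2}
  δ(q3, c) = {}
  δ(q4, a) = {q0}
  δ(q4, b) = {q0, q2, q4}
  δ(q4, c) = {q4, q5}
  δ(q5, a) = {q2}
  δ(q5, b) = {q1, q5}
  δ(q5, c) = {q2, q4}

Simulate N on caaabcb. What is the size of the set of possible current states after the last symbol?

3

Start: {q0}
read c: {q5}
read a: {q2}
read a: {q0, q1, q5}
read a: {q2, q3}
read b: {q2}
read c: {q2, q4}
read b: {q0, q2, q4}
Final reachable set {q0, q2, q4} has 3 states.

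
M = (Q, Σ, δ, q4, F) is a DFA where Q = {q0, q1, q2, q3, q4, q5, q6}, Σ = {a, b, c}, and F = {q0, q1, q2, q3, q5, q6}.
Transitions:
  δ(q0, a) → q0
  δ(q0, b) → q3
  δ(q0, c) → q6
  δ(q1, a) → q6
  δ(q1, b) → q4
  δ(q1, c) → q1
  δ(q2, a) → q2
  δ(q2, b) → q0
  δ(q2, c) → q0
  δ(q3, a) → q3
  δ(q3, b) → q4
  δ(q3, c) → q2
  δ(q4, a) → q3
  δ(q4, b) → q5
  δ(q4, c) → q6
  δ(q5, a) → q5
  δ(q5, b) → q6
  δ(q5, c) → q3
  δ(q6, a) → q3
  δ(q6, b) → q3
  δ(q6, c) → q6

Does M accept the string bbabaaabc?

accepted

q4 --b--> q5
q5 --b--> q6
q6 --a--> q3
q3 --b--> q4
q4 --a--> q3
q3 --a--> q3
q3 --a--> q3
q3 --b--> q4
q4 --c--> q6
End in state q6, which is an accepting state.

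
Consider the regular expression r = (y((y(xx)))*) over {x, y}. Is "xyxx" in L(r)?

no

No split of xyxx into u·v has y matching u and ((y(xx)))* matching v.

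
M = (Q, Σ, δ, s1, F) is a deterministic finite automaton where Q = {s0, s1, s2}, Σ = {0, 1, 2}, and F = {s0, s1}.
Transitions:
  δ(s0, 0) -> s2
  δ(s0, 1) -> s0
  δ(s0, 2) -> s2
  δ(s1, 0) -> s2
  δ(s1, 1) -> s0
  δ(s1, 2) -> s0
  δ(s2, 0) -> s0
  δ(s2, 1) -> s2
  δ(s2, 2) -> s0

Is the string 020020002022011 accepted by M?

s1 --0--> s2
s2 --2--> s0
s0 --0--> s2
s2 --0--> s0
s0 --2--> s2
s2 --0--> s0
s0 --0--> s2
s2 --0--> s0
s0 --2--> s2
s2 --0--> s0
s0 --2--> s2
s2 --2--> s0
s0 --0--> s2
s2 --1--> s2
s2 --1--> s2
End in state s2, which is not an accepting state.

rejected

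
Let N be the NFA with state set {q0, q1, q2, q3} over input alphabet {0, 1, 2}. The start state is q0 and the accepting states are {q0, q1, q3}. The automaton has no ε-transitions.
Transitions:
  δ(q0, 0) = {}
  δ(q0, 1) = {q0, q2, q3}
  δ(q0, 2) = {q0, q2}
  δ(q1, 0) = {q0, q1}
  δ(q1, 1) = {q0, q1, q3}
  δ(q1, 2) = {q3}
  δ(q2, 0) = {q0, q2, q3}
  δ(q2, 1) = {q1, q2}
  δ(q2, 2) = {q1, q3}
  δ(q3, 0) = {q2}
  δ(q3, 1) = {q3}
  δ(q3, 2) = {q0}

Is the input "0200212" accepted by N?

rejected

Start: {q0}
read 0: {}
The reachable set is empty and stays empty for the remaining 6 symbols.
Reachable ∩ accepting = {} — empty.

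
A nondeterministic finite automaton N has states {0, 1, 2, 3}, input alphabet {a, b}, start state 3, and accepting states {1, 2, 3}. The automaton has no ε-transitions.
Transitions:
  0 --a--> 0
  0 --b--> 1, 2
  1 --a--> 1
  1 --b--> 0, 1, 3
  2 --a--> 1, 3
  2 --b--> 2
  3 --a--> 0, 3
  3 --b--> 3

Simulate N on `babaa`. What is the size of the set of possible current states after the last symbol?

3

Start: {3}
read b: {3}
read a: {0, 3}
read b: {1, 2, 3}
read a: {0, 1, 3}
read a: {0, 1, 3}
Final reachable set {0, 1, 3} has 3 states.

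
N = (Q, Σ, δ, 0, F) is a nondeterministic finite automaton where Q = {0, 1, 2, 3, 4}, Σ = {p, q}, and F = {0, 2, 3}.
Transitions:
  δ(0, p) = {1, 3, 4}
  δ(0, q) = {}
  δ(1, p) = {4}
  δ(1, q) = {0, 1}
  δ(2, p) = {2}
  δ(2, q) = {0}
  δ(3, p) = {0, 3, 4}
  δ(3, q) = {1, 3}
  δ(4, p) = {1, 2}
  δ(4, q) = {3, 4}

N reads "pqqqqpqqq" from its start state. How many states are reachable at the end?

Start: {0}
read p: {1, 3, 4}
read q: {0, 1, 3, 4}
read q: {0, 1, 3, 4}
read q: {0, 1, 3, 4}
read q: {0, 1, 3, 4}
read p: {0, 1, 2, 3, 4}
read q: {0, 1, 3, 4}
read q: {0, 1, 3, 4}
read q: {0, 1, 3, 4}
Final reachable set {0, 1, 3, 4} has 4 states.

4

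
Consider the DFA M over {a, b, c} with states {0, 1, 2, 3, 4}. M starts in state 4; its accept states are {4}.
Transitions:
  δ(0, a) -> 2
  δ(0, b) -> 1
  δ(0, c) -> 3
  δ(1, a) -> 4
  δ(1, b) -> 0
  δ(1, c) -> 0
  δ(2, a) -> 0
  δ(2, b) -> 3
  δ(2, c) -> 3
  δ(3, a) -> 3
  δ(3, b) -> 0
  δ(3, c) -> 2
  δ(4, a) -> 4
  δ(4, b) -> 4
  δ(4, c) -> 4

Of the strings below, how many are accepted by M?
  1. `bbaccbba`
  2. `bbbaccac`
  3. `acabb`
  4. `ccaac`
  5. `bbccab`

`bbaccbba`: accepted
`bbbaccac`: accepted
`acabb`: accepted
`ccaac`: accepted
`bbccab`: accepted

5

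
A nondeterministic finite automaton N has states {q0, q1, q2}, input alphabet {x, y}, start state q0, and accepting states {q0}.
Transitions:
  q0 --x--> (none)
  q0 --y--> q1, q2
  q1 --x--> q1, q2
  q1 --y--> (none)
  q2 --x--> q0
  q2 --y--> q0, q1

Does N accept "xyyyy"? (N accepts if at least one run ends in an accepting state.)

Start: {q0}
read x: {}
The reachable set is empty and stays empty for the remaining 4 symbols.
Reachable ∩ accepting = {} — empty.

rejected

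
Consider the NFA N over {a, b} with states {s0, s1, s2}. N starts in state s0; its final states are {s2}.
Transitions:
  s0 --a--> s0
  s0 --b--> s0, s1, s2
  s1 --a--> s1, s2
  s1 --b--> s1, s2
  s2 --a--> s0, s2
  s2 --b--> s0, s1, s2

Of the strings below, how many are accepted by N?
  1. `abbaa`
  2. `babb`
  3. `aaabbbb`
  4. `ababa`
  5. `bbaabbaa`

`abbaa`: accepted
`babb`: accepted
`aaabbbb`: accepted
`ababa`: accepted
`bbaabbaa`: accepted

5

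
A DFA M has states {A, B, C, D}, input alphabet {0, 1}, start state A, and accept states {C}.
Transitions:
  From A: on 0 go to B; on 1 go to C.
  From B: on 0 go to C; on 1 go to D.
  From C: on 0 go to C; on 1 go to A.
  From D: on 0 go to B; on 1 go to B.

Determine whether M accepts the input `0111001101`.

rejected

A --0--> B
B --1--> D
D --1--> B
B --1--> D
D --0--> B
B --0--> C
C --1--> A
A --1--> C
C --0--> C
C --1--> A
End in state A, which is not an accepting state.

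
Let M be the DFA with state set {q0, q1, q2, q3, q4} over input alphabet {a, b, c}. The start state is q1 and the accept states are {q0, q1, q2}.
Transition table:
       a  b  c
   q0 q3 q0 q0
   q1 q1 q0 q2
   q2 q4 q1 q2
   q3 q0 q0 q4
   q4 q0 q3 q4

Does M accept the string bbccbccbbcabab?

q1 --b--> q0
q0 --b--> q0
q0 --c--> q0
q0 --c--> q0
q0 --b--> q0
q0 --c--> q0
q0 --c--> q0
q0 --b--> q0
q0 --b--> q0
q0 --c--> q0
q0 --a--> q3
q3 --b--> q0
q0 --a--> q3
q3 --b--> q0
End in state q0, which is an accepting state.

accepted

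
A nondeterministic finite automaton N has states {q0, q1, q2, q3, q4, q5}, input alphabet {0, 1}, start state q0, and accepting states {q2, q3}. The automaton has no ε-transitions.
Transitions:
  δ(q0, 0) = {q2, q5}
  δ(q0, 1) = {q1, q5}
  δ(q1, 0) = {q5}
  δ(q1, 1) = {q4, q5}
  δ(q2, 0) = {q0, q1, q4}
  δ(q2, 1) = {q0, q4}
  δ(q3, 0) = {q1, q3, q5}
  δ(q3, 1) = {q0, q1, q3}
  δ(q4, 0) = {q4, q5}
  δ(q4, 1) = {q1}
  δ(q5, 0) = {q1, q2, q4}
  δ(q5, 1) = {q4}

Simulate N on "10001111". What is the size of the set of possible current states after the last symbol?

3

Start: {q0}
read 1: {q1, q5}
read 0: {q1, q2, q4, q5}
read 0: {q0, q1, q2, q4, q5}
read 0: {q0, q1, q2, q4, q5}
read 1: {q0, q1, q4, q5}
read 1: {q1, q4, q5}
read 1: {q1, q4, q5}
read 1: {q1, q4, q5}
Final reachable set {q1, q4, q5} has 3 states.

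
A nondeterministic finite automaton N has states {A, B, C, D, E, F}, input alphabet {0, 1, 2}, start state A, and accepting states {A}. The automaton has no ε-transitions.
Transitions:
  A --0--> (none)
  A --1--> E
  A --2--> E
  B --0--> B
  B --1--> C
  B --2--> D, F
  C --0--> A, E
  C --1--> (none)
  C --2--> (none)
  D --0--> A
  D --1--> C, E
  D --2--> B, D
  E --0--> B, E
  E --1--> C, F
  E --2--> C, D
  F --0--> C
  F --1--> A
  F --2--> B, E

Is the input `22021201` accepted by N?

rejected

Start: {A}
read 2: {E}
read 2: {C, D}
read 0: {A, E}
read 2: {C, D, E}
read 1: {C, E, F}
read 2: {B, C, D, E}
read 0: {A, B, E}
read 1: {C, E, F}
Reachable ∩ accepting = {} — empty.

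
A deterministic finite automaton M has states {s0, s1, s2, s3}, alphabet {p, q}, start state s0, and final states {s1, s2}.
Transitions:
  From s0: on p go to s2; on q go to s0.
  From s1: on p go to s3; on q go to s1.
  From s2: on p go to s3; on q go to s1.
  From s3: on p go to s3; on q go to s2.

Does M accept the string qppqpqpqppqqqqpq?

accepted

s0 --q--> s0
s0 --p--> s2
s2 --p--> s3
s3 --q--> s2
s2 --p--> s3
s3 --q--> s2
s2 --p--> s3
s3 --q--> s2
s2 --p--> s3
s3 --p--> s3
s3 --q--> s2
s2 --q--> s1
s1 --q--> s1
s1 --q--> s1
s1 --p--> s3
s3 --q--> s2
End in state s2, which is an accepting state.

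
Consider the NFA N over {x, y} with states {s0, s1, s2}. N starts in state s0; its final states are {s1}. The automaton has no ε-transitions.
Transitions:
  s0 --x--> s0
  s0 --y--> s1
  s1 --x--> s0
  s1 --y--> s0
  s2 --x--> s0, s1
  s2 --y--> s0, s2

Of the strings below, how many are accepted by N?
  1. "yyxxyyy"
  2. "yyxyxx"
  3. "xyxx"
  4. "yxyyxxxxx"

"yyxxyyy": accepted
"yyxyxx": rejected
"xyxx": rejected
"yxyyxxxxx": rejected

1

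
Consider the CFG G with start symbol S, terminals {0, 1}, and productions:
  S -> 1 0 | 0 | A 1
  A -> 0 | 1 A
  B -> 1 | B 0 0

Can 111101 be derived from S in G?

S ⇒ A1 ⇒ 1A1 ⇒ 11A1 ⇒ 111A1 ⇒ 1111A1 ⇒ 111101

yes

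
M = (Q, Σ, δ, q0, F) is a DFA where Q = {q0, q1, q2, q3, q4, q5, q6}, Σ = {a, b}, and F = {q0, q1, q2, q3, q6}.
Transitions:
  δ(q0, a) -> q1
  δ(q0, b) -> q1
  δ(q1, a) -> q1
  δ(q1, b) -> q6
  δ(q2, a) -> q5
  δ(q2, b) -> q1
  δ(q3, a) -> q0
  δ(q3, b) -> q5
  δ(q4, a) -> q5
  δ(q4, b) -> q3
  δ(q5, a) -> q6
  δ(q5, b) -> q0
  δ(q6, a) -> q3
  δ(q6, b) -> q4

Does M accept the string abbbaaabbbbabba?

accepted

q0 --a--> q1
q1 --b--> q6
q6 --b--> q4
q4 --b--> q3
q3 --a--> q0
q0 --a--> q1
q1 --a--> q1
q1 --b--> q6
q6 --b--> q4
q4 --b--> q3
q3 --b--> q5
q5 --a--> q6
q6 --b--> q4
q4 --b--> q3
q3 --a--> q0
End in state q0, which is an accepting state.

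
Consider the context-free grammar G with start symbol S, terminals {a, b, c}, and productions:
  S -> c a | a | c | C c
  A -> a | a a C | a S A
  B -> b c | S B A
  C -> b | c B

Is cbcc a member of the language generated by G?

S ⇒ Cc ⇒ cBc ⇒ cbcc

yes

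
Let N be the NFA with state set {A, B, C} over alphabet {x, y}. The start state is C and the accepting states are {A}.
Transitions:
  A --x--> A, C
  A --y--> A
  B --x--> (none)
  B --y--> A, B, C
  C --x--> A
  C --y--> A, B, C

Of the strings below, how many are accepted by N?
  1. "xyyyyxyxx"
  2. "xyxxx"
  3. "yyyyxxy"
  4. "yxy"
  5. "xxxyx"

"xyyyyxyxx": accepted
"xyxxx": accepted
"yyyyxxy": accepted
"yxy": accepted
"xxxyx": accepted

5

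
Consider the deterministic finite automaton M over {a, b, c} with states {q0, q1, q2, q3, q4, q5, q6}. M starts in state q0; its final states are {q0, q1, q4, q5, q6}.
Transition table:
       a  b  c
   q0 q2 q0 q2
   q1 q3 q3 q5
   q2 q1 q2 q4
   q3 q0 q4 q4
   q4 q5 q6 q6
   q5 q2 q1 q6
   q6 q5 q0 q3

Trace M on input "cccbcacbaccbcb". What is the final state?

q0 --c--> q2
q2 --c--> q4
q4 --c--> q6
q6 --b--> q0
q0 --c--> q2
q2 --a--> q1
q1 --c--> q5
q5 --b--> q1
q1 --a--> q3
q3 --c--> q4
q4 --c--> q6
q6 --b--> q0
q0 --c--> q2
q2 --b--> q2

q2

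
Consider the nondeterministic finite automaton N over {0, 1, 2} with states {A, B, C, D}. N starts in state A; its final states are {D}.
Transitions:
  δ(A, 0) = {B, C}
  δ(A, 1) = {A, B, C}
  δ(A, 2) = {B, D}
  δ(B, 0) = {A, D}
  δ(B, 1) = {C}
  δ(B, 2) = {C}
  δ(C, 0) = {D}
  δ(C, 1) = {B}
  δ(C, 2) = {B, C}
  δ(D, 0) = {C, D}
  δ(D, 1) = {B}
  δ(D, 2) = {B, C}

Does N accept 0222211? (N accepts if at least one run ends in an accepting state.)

rejected

Start: {A}
read 0: {B, C}
read 2: {B, C}
read 2: {B, C}
read 2: {B, C}
read 2: {B, C}
read 1: {B, C}
read 1: {B, C}
Reachable ∩ accepting = {} — empty.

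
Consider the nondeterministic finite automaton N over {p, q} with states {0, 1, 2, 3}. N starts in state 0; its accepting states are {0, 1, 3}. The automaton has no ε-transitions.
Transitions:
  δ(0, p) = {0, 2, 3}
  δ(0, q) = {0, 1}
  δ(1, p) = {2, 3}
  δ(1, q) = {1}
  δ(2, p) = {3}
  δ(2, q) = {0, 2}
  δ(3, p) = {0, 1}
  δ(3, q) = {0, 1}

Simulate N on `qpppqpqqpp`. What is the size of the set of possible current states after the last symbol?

Start: {0}
read q: {0, 1}
read p: {0, 2, 3}
read p: {0, 1, 2, 3}
read p: {0, 1, 2, 3}
read q: {0, 1, 2}
read p: {0, 2, 3}
read q: {0, 1, 2}
read q: {0, 1, 2}
read p: {0, 2, 3}
read p: {0, 1, 2, 3}
Final reachable set {0, 1, 2, 3} has 4 states.

4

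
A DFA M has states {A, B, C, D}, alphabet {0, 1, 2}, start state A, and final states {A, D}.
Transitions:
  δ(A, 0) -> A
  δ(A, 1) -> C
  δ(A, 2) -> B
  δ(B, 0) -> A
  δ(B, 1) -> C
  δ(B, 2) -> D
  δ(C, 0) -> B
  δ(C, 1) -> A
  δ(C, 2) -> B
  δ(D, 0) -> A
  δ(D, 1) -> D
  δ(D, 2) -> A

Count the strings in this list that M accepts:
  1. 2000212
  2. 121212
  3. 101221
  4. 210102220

2

2000212: rejected
121212: rejected
101221: accepted
210102220: accepted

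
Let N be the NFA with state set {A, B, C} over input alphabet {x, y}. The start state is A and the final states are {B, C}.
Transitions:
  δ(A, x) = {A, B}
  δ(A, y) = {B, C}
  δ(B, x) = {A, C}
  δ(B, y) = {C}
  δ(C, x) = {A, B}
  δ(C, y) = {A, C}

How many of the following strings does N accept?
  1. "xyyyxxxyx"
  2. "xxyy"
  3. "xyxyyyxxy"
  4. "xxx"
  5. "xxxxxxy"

"xyyyxxxyx": accepted
"xxyy": accepted
"xyxyyyxxy": accepted
"xxx": accepted
"xxxxxxy": accepted

5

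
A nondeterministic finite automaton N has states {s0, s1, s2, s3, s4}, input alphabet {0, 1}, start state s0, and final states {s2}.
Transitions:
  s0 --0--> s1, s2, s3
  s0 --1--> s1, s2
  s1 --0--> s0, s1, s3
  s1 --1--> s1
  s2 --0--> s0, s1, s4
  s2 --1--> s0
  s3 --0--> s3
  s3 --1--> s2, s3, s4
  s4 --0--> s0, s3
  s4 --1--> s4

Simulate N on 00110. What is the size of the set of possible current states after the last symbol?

Start: {s0}
read 0: {s1, s2, s3}
read 0: {s0, s1, s3, s4}
read 1: {s1, s2, s3, s4}
read 1: {s0, s1, s2, s3, s4}
read 0: {s0, s1, s2, s3, s4}
Final reachable set {s0, s1, s2, s3, s4} has 5 states.

5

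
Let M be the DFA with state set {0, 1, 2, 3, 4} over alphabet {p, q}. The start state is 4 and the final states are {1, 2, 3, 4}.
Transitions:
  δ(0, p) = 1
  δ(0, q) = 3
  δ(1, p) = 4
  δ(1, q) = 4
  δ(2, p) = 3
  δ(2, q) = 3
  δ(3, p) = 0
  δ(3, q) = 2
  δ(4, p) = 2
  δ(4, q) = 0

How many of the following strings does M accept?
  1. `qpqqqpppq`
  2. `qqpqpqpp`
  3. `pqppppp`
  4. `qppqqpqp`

`qpqqqpppq`: rejected
`qqpqpqpp`: accepted
`pqppppp`: accepted
`qppqqpqp`: rejected

2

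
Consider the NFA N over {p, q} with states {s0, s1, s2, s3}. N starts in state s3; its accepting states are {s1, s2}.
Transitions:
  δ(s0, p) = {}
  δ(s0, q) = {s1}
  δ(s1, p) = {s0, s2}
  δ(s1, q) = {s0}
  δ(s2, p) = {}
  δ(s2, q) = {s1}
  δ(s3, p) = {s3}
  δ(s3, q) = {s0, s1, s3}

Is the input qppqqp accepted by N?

accepted

Start: {s3}
read q: {s0, s1, s3}
read p: {s0, s2, s3}
read p: {s3}
read q: {s0, s1, s3}
read q: {s0, s1, s3}
read p: {s0, s2, s3}
Reachable ∩ accepting = {s2} — nonempty.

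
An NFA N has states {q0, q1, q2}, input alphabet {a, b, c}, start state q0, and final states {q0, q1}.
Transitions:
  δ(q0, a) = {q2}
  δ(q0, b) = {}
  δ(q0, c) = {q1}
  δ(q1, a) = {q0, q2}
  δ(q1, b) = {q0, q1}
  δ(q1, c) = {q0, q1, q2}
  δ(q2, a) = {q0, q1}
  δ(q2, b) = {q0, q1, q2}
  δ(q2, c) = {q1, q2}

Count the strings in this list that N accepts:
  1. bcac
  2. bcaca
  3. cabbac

1

bcac: rejected
bcaca: rejected
cabbac: accepted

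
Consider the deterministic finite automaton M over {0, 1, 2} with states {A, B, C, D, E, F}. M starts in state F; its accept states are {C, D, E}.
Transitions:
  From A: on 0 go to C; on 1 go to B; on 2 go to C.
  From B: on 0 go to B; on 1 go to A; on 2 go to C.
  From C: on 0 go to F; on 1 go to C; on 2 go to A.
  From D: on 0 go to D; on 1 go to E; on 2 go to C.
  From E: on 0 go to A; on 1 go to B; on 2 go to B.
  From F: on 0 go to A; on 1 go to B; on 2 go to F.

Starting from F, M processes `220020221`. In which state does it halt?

C

F --2--> F
F --2--> F
F --0--> A
A --0--> C
C --2--> A
A --0--> C
C --2--> A
A --2--> C
C --1--> C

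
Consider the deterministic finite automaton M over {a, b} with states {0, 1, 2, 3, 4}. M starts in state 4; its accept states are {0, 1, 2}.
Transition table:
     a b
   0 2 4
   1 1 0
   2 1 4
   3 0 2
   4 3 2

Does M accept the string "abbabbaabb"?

accepted

4 --a--> 3
3 --b--> 2
2 --b--> 4
4 --a--> 3
3 --b--> 2
2 --b--> 4
4 --a--> 3
3 --a--> 0
0 --b--> 4
4 --b--> 2
End in state 2, which is an accepting state.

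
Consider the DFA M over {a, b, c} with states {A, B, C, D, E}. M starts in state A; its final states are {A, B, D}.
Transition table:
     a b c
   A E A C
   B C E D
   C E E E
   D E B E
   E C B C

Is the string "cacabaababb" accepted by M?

A --c--> C
C --a--> E
E --c--> C
C --a--> E
E --b--> B
B --a--> C
C --a--> E
E --b--> B
B --a--> C
C --b--> E
E --b--> B
End in state B, which is an accepting state.

accepted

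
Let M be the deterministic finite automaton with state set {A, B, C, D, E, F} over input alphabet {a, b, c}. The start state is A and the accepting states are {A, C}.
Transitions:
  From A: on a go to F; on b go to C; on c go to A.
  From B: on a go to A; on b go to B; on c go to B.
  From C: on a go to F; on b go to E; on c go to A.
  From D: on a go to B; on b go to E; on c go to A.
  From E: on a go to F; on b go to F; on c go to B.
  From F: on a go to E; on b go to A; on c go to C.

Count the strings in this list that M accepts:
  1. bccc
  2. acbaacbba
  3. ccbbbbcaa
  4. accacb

bccc: accepted
acbaacbba: accepted
ccbbbbcaa: rejected
accacb: rejected

2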